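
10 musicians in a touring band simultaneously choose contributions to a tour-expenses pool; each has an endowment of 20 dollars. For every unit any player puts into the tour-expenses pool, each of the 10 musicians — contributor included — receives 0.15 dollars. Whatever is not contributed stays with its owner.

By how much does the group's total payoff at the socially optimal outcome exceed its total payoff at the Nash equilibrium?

The private return per contributed unit is 0.15 < 1, so contributing 0 is dominant for every player. At the Nash equilibrium everyone keeps their 20, and the group total is 10 × 20 = 200.
Each contributed unit returns 1.500 to the group as a whole (0.15 to each of 10 players), which exceeds 1, so the social optimum is full contribution: group total = 1.500 × 200 = 300.00.
Efficiency loss = 300.00 − 200 = 100.00.

100.00 dollars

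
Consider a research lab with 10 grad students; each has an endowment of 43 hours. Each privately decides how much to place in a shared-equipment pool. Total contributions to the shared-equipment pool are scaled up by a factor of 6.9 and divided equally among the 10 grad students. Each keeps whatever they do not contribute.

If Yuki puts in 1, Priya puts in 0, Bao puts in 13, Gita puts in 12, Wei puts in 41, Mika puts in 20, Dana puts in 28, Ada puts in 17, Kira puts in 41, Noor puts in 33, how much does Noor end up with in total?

152.14 hours

Total contributed: 1 + 0 + 13 + 12 + 41 + 20 + 28 + 17 + 41 + 33 = 206.
Each receives 6.9 × 206 / 10 = 142.14 from the shared-equipment pool.
Noor keeps 43 − 33 = 10, so Noor's payoff is 10 + 142.14 = 152.14.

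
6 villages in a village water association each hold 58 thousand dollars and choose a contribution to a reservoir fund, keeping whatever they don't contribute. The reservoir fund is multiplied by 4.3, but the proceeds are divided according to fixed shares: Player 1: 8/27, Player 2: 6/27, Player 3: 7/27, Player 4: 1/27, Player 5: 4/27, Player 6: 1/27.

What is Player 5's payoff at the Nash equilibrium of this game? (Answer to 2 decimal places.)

Player j's private return per contributed unit is 4.3 × (j's share). Contributing is weakly dominant for j when that share is at least 1/4.3 = 0.2326, and contributing 0 is dominant otherwise.
The shares above 0.2326 belong to Player 1 and Player 3, contributing 58 each; the remaining 4 contribute 0. Total contributed: 116.
Player 5 keeps 58 and receives 4.3 × 116 × 4/27 = 73.90 from the reservoir fund, for a payoff of 131.90.

131.90 thousand dollars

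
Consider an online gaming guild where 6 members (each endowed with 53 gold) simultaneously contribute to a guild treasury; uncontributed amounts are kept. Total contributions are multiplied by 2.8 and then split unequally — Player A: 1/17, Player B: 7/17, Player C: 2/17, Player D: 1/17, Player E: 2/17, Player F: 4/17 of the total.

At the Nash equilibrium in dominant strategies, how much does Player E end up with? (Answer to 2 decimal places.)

Each unit j contributes comes back to j as 2.8 × (j's share), so j prefers to contribute only if that share exceeds 1/2.8 = 0.3571; otherwise keeping the unit dominates.
Only Player B (7/17) clears that bar, contributing 53; the remaining 5 contribute 0. Total contributed: 53.
Player E keeps 53 and receives 2.8 × 53 × 2/17 = 17.46 from the guild treasury, for a payoff of 70.46.

70.46 gold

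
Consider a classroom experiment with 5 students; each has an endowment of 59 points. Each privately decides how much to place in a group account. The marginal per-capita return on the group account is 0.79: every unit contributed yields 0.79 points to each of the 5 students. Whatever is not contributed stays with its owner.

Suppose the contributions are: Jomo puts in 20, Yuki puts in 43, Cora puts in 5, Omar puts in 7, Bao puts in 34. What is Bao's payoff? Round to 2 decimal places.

Total contributed: 20 + 43 + 5 + 7 + 34 = 109.
Each receives 0.79 × 109 = 86.11 from the group account.
Bao keeps 59 − 34 = 25, so Bao's payoff is 25 + 86.11 = 111.11.

111.11 points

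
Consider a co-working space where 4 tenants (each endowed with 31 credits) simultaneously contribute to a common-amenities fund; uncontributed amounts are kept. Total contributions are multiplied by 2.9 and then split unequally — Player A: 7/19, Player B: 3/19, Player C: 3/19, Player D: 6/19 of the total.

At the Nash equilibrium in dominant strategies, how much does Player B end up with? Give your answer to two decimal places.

Each unit j contributes comes back to j as 2.9 × (j's share), so j prefers to contribute only if that share exceeds 1/2.9 = 0.3448; otherwise keeping the unit dominates.
Player A alone (share 7/19) is above the threshold, contributing 31; the remaining 3 contribute 0. Total contributed: 31.
Player B keeps 31 and receives 2.9 × 31 × 3/19 = 14.19 from the common-amenities fund, for a payoff of 45.19.

45.19 credits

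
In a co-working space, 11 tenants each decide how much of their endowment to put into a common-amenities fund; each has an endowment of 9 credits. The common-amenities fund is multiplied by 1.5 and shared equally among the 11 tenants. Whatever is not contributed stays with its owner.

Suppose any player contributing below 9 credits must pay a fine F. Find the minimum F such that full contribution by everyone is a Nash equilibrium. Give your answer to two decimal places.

Given the others contribute fully, the best deviation is to contribute 0 (any partial contribution still incurs the fine and gives up units whose private return 0.1364 is below 1).
Deviating from 9 to 0 saves 9 credits but forfeits the deviator's share of the drop in the common-amenities fund: 1.5/11 × 9 = 1.23.
So the deviation gain is 9 − 1.23 = 7.77, and the fine must be at least 7.77 credits to wipe it out.

7.77 credits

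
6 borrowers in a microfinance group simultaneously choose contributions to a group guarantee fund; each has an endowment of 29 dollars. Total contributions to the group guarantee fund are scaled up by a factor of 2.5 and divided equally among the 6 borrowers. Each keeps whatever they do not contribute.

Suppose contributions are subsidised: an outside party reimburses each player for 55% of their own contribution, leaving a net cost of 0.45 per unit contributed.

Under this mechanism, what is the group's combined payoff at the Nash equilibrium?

With the mechanism, a contributed unit returns (2.5/6) / 0.45 = 0.9259 per unit of net cost — still below 1 — so contributing 0 remains dominant for every player.
At the Nash equilibrium no one contributes; group total payoff = 6 × 29 = 174.

174.00 dollars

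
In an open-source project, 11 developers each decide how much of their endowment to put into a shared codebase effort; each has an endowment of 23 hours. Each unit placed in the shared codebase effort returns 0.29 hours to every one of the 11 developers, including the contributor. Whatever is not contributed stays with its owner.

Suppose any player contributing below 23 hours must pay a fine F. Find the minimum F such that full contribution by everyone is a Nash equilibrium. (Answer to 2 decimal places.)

16.33 hours

Given the others contribute fully, the best deviation is to contribute 0 (any partial contribution still incurs the fine and gives up units whose private return 0.29 is below 1).
Deviating from 23 to 0 saves 23 hours but forfeits the deviator's share of the drop in the shared codebase effort: 0.29 × 23 = 6.67.
So the deviation gain is 23 − 6.67 = 16.33, and the fine must be at least 16.33 hours to wipe it out.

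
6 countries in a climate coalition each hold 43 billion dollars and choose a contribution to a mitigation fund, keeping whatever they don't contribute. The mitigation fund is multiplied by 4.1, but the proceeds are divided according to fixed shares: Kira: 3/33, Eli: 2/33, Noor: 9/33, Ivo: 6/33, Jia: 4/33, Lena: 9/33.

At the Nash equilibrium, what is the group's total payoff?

Each unit j contributes comes back to j as 4.1 × (j's share), so j prefers to contribute only if that share exceeds 1/4.1 = 0.2439; otherwise keeping the unit dominates.
Noor and Lena are above the threshold, contributing 43 each; the remaining 4 contribute 0. Total contributed: 86.
The mitigation fund pays out 4.1 × 86 = 352.60 in total (split across the unequal shares, but the aggregate is all that matters for the group sum).
The 4 free-riders keep 43 each, adding 172. Group total = 172 + 352.60 = 524.60.

524.60 billion dollars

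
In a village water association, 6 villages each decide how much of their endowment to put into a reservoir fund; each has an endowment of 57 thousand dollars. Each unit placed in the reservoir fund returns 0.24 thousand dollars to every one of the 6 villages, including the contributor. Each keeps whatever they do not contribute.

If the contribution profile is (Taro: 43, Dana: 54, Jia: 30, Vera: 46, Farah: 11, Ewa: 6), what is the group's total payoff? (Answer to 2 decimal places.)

425.60 thousand dollars

Total contributed: 43 + 54 + 30 + 46 + 11 + 6 = 190; total kept: 6 × 57 − 190 = 152.
The reservoir fund pays out 0.24 × 6 × 190 = 273.60 in aggregate.
Group total = 152 + 273.60 = 425.60.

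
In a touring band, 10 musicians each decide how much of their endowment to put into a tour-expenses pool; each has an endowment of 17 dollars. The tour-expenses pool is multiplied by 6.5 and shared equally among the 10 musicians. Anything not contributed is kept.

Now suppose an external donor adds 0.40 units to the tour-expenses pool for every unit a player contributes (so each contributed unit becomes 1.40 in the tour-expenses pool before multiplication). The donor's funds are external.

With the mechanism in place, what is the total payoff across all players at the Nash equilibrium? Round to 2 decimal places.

170.00 dollars

With the mechanism, a contributed unit returns 6.5 × 1.40 / 10 = 0.9100 per unit of net cost — still below 1 — so contributing 0 remains dominant for every player.
Everyone keeps their endowment and the group total is 10 × 17 = 170.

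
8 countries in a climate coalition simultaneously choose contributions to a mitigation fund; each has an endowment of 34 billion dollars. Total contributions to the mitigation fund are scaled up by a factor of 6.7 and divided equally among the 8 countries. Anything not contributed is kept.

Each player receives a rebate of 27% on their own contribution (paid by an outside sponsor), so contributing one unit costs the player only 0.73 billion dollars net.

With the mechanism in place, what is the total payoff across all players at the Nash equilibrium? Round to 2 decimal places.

1895.84 billion dollars

Under the mechanism each unit contributed yields (6.7/8) / 0.73 = 1.1473 back to its contributor per unit of net cost, which exceeds 1, making full contribution the dominant choice for everyone.
At the Nash equilibrium everyone contributes 34. Group total payoff = 8 × (34 × 0.27 + 6.7 × 34) = 1895.84.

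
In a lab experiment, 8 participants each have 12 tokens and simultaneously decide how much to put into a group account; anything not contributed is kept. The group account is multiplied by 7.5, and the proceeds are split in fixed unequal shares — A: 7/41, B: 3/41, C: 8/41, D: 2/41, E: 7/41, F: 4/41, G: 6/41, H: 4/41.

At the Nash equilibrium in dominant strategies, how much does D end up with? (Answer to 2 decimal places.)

29.56 tokens

Each unit j contributes comes back to j as 7.5 × (j's share), so j prefers to contribute only if that share exceeds 1/7.5 = 0.1333; otherwise keeping the unit dominates.
A, C, E and G clear that bar, contributing 12 each; the remaining 4 contribute 0. Total contributed: 48.
D keeps 12 and receives 7.5 × 48 × 2/41 = 17.56 from the group account, for a payoff of 29.56.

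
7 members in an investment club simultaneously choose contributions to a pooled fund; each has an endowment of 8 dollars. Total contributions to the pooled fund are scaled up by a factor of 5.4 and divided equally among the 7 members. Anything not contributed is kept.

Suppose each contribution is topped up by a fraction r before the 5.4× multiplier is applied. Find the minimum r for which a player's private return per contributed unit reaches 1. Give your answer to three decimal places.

With matching at rate r, one contributed unit becomes (1 + r) in the pooled fund and returns 5.4 × (1 + r) / 7 to the contributor.
Setting this equal to 1: 1 + r = 7/5.4 = 1.2963.
So the minimum matching rate is r = 1.2963 − 1 = 0.296.

0.296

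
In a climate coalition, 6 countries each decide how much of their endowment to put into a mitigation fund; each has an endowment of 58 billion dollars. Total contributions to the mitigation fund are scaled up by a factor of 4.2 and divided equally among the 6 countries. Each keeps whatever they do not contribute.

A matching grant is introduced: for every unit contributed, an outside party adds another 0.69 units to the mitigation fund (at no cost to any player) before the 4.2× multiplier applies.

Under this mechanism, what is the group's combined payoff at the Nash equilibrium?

2470.10 billion dollars

Under the mechanism each unit contributed yields 4.2 × 1.69 / 6 = 1.1830 back to its contributor per unit of net cost, which exceeds 1, making full contribution the dominant choice for everyone.
At the Nash equilibrium everyone contributes 58. Group total payoff = 4.2 × 1.69 × 348 = 2470.10.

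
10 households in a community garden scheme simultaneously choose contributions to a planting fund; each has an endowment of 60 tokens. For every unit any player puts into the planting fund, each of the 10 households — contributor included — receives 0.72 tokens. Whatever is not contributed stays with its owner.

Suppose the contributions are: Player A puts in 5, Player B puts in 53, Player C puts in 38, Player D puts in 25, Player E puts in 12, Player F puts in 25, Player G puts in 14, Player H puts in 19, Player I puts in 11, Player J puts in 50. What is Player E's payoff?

Total contributed: 5 + 53 + 38 + 25 + 12 + 25 + 14 + 19 + 11 + 50 = 252.
Each receives 0.72 × 252 = 181.44 from the planting fund.
Player E keeps 60 − 12 = 48, so Player E's payoff is 48 + 181.44 = 229.44.

229.44 tokens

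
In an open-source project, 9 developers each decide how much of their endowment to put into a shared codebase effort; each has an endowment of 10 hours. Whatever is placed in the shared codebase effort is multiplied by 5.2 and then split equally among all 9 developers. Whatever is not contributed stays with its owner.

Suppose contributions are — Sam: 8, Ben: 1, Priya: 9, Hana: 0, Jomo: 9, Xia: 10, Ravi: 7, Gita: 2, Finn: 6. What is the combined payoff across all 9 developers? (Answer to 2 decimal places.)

308.40 hours

Total contributed: 8 + 1 + 9 + 0 + 9 + 10 + 7 + 2 + 6 = 52; total kept: 9 × 10 − 52 = 38.
The shared codebase effort pays out 5.2 × 52 = 270.40 in aggregate.
Group total = 38 + 270.40 = 308.40.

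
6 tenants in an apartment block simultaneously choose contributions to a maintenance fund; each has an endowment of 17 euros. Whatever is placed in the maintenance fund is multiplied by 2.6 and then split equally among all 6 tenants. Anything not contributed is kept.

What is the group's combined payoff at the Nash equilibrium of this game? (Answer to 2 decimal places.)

102.00 euros

Each contributed unit returns 2.6/6 = 0.4333 to its contributor — below 1 — so contributing 0 is dominant for every player. At the Nash equilibrium everyone keeps their 17, and the group total is 6 × 17 = 102.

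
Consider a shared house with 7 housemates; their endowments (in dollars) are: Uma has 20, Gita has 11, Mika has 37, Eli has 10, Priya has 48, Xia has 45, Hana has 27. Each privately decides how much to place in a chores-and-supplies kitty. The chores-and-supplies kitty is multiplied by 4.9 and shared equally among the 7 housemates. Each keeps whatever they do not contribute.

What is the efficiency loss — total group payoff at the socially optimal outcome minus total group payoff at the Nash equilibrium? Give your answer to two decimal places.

The private return per contributed unit is 4.9/7 = 0.7000 < 1 for every player regardless of endowment, so the Nash equilibrium is zero contribution and the group total is Σ E_j = 20 + 11 + 37 + 10 + 48 + 45 + 27 = 198.
Each contributed unit returns 4.900 to the group, so the social optimum is full contribution by everyone: group total = 4.900 × 198 = 970.20.
Efficiency loss = (4.900 − 1) × 198 = 772.20.

772.20 dollars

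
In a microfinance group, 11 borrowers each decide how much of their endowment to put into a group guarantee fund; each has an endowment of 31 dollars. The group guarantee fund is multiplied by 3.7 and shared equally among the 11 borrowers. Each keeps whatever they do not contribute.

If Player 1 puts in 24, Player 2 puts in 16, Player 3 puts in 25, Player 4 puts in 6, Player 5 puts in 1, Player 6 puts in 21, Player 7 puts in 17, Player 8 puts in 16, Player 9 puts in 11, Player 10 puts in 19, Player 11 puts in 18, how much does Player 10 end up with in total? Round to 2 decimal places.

Total contributed: 24 + 16 + 25 + 6 + 1 + 21 + 17 + 16 + 11 + 19 + 18 = 174.
Each receives 3.7 × 174 / 11 = 58.53 from the group guarantee fund.
Player 10 keeps 31 − 19 = 12, so Player 10's payoff is 12 + 58.53 = 70.53.

70.53 dollars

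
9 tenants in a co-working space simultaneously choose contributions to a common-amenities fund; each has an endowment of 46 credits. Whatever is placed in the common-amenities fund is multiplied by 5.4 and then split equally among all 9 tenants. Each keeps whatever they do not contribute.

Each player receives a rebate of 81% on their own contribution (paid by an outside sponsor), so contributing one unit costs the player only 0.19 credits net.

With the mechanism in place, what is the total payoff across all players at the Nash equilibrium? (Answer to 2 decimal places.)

2570.94 credits

Under the mechanism each unit contributed yields (5.4/9) / 0.19 = 3.1579 back to its contributor per unit of net cost, which exceeds 1, making full contribution the dominant choice for everyone.
At the Nash equilibrium everyone contributes 46. Group total payoff = 9 × (46 × 0.81 + 5.4 × 46) = 2570.94.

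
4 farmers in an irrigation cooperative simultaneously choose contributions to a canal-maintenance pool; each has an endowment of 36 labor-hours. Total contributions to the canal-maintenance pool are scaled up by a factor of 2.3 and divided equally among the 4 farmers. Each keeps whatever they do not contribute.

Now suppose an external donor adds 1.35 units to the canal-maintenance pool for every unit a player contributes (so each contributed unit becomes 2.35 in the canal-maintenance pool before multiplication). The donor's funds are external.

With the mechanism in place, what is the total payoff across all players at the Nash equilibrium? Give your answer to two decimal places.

778.32 labor-hours

Under the mechanism each unit contributed yields 2.3 × 2.35 / 4 = 1.3513 back to its contributor per unit of net cost, which exceeds 1, making full contribution the dominant choice for everyone.
At the Nash equilibrium everyone contributes 36. Group total payoff = 2.3 × 2.35 × 144 = 778.32.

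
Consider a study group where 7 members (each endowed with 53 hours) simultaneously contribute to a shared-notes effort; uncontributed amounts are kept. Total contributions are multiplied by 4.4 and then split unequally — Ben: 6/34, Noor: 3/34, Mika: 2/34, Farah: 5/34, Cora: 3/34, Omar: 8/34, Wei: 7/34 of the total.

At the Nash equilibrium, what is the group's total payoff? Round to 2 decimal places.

A player with share s gets back 4.4·s per unit contributed, so full contribution is dominant for anyone with s > 1/4.4 = 0.2273 and zero contribution is dominant for anyone below.
The only share above 0.2273 is Omar's 8/34, contributing 53; the remaining 6 contribute 0. Total contributed: 53.
The shared-notes effort pays out 4.4 × 53 = 233.20 in total (split across the unequal shares, but the aggregate is all that matters for the group sum).
The 6 free-riders keep 53 each, adding 318. Group total = 318 + 233.20 = 551.20.

551.20 hours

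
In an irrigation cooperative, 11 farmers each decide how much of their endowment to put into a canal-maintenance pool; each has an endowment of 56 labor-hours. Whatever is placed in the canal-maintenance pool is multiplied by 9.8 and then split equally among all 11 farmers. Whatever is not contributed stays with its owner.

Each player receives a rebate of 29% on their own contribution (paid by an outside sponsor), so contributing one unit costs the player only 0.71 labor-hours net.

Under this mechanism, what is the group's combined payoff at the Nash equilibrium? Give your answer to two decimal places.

Under the mechanism each unit contributed yields (9.8/11) / 0.71 = 1.2548 back to its contributor per unit of net cost, which exceeds 1, making full contribution the dominant choice for everyone.
At the Nash equilibrium everyone contributes 56. Group total payoff = 11 × (56 × 0.29 + 9.8 × 56) = 6215.44.

6215.44 labor-hours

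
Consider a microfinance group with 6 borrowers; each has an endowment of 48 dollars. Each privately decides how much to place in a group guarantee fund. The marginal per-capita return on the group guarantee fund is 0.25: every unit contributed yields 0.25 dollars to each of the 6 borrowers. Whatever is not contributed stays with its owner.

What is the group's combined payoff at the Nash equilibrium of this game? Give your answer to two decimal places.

288.00 dollars

The private return per contributed unit is 0.25 < 1, so contributing 0 is dominant for every player. At the Nash equilibrium everyone keeps their 48, and the group total is 6 × 48 = 288.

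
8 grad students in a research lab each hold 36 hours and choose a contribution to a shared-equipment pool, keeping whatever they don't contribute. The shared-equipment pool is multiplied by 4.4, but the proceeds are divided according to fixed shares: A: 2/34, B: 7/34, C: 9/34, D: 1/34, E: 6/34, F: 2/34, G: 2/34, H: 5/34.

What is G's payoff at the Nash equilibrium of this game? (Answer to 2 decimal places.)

For player j, contributing a unit is worthwhile iff 4.4 × (j's share) ≥ 1, i.e. iff j's share is at least 0.2273.
C alone (share 9/34) is above the threshold, contributing 36; the remaining 7 contribute 0. Total contributed: 36.
G keeps 36 and receives 4.4 × 36 × 2/34 = 9.32 from the shared-equipment pool, for a payoff of 45.32.

45.32 hours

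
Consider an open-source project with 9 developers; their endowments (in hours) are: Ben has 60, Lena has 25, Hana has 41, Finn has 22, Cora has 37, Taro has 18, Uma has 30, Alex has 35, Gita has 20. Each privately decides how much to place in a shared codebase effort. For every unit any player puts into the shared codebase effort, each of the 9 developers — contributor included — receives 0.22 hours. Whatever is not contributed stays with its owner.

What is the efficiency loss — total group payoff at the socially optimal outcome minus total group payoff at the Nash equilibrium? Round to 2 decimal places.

282.24 hours

The private return per contributed unit is 0.22 < 1 for everyone, so the Nash equilibrium is zero contribution and the group total is Σ E_j = 60 + 25 + 41 + 22 + 37 + 18 + 30 + 35 + 20 = 288.
Each contributed unit returns 1.980 to the group, so the social optimum is full contribution by everyone: group total = 1.980 × 288 = 570.24.
Efficiency loss = (1.980 − 1) × 288 = 282.24.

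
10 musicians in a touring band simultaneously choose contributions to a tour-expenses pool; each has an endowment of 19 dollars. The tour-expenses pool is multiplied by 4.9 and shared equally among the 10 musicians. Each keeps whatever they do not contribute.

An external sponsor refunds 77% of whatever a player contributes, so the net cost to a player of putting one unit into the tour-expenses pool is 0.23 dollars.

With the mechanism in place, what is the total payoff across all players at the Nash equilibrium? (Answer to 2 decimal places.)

1077.30 dollars

The effective private return per unit is now (4.9/10) / 0.23 = 2.1304 > 1, so every player's dominant strategy flips to full contribution.
So the Nash equilibrium is full contribution by all 10; the group earns 10 × (19 × 0.77 + 4.9 × 19) = 1077.30.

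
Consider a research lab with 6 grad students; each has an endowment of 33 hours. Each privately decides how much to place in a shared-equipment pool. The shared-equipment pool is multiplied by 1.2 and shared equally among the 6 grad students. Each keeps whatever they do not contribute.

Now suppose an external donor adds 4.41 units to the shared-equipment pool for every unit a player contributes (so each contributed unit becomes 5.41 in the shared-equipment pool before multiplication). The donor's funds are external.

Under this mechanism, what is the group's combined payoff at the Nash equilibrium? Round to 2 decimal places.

The effective private return per unit is now 1.2 × 5.41 / 6 = 1.0820 > 1, so every player's dominant strategy flips to full contribution.
At the Nash equilibrium everyone contributes 33. Group total payoff = 1.2 × 5.41 × 198 = 1285.42.

1285.42 hours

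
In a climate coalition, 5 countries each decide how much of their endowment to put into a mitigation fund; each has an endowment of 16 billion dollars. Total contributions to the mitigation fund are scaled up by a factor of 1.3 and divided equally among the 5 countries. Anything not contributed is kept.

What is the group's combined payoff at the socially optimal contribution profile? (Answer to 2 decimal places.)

104.00 billion dollars

Each contributed unit returns 1.300 to the group as a whole (0.2600 to each of 5 players), which exceeds 1, so the social optimum is full contribution: group total = 1.300 × 80 = 104.00.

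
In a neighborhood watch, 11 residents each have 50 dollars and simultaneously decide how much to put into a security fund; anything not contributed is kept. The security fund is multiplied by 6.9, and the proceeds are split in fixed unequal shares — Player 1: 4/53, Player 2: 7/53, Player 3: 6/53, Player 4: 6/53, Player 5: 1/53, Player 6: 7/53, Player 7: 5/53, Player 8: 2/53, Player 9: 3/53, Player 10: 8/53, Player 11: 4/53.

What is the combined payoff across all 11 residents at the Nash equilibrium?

A player with share s gets back 6.9·s per unit contributed, so full contribution is dominant for anyone with s > 1/6.9 = 0.1449 and zero contribution is dominant for anyone below.
Player 10 alone (share 8/53) is above the threshold, contributing 50; the remaining 10 contribute 0. Total contributed: 50.
The security fund pays out 6.9 × 50 = 345.00 in total (split across the unequal shares, but the aggregate is all that matters for the group sum).
The 10 free-riders keep 50 each, adding 500. Group total = 500 + 345.00 = 845.00.

845.00 dollars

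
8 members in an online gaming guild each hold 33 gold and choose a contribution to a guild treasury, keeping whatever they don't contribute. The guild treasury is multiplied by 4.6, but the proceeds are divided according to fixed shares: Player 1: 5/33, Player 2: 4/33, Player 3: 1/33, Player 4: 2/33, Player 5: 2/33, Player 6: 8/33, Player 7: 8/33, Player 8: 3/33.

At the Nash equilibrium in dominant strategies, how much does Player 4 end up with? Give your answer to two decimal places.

51.40 gold

A player with share s gets back 4.6·s per unit contributed, so full contribution is dominant for anyone with s > 1/4.6 = 0.2174 and zero contribution is dominant for anyone below.
The shares above 0.2174 belong to Player 6 and Player 7, contributing 33 each; the remaining 6 contribute 0. Total contributed: 66.
Player 4 keeps 33 and receives 4.6 × 66 × 2/33 = 18.40 from the guild treasury, for a payoff of 51.40.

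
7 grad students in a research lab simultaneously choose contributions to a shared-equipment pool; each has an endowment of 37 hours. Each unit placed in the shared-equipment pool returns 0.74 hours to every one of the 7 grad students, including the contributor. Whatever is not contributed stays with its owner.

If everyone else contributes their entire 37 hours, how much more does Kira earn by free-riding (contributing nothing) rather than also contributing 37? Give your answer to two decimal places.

Switching from a contribution of 37 to 0 lets Kira keep an extra 37 hours, but lowers the shared-equipment pool by 37, which costs Kira their own share of that drop: 0.74 × 37 = 27.38.
Net gain = 37 − 27.38 = 9.62. The private return per contributed unit (0.74) is below 1, so free-riding is indeed the best response regardless of what the others do.

9.62 hours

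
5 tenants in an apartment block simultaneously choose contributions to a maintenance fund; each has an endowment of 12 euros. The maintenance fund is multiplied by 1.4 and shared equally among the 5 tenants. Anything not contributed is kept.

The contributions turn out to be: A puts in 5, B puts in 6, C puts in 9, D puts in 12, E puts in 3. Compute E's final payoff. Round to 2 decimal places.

Total contributed: 5 + 6 + 9 + 12 + 3 = 35.
Each receives 1.4 × 35 / 5 = 9.80 from the maintenance fund.
E keeps 12 − 3 = 9, so E's payoff is 9 + 9.80 = 18.80.

18.80 euros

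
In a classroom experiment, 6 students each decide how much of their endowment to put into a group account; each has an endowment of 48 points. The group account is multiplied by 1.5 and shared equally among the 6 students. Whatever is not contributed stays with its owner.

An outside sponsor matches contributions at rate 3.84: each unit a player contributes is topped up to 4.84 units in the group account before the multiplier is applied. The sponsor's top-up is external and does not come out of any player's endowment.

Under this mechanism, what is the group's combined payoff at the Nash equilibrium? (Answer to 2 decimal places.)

Under the mechanism each unit contributed yields 1.5 × 4.84 / 6 = 1.2100 back to its contributor per unit of net cost, which exceeds 1, making full contribution the dominant choice for everyone.
So the Nash equilibrium is full contribution by all 6; the group earns 1.5 × 4.84 × 288 = 2090.88.

2090.88 points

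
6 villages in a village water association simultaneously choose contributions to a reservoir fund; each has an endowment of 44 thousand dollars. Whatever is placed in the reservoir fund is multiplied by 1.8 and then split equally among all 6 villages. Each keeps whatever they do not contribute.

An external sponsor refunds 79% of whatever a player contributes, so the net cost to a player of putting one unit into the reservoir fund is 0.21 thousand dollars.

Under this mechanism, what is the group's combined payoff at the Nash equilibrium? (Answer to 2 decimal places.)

With the mechanism, a contributed unit returns (1.8/6) / 0.21 = 1.4286 per unit of net cost to the contributor — now above 1 — so contributing fully is weakly dominant for every player.
So the Nash equilibrium is full contribution by all 6; the group earns 6 × (44 × 0.79 + 1.8 × 44) = 683.76.

683.76 thousand dollars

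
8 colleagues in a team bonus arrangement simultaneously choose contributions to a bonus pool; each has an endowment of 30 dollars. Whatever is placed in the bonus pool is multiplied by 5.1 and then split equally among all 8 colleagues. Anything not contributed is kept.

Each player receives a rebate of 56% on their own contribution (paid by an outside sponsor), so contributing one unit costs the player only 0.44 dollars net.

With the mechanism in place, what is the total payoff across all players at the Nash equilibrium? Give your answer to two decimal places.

1358.40 dollars

With the mechanism, a contributed unit returns (5.1/8) / 0.44 = 1.4489 per unit of net cost to the contributor — now above 1 — so contributing fully is weakly dominant for every player.
At the Nash equilibrium everyone contributes 30. Group total payoff = 8 × (30 × 0.56 + 5.1 × 30) = 1358.40.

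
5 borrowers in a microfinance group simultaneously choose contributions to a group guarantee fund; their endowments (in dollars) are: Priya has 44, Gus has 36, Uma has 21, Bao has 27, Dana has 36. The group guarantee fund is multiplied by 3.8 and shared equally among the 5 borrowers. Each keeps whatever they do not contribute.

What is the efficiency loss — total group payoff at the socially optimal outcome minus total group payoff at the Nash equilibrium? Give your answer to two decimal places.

The private return per contributed unit is 3.8/5 = 0.7600 < 1 for every player regardless of endowment, so the Nash equilibrium is zero contribution and the group total is Σ E_j = 44 + 36 + 21 + 27 + 36 = 164.
Each contributed unit returns 3.800 to the group, so the social optimum is full contribution by everyone: group total = 3.800 × 164 = 623.20.
Efficiency loss = (3.800 − 1) × 164 = 459.20.

459.20 dollars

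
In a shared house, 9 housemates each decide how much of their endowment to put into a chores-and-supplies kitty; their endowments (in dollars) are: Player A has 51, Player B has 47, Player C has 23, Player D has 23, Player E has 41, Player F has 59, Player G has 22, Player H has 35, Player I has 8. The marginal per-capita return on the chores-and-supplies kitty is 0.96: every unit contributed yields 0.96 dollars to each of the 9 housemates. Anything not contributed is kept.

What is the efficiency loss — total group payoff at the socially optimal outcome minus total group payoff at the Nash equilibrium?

2360.76 dollars

The private return per contributed unit is 0.96 < 1 for everyone, so the Nash equilibrium is zero contribution and the group total is Σ E_j = 51 + 47 + 23 + 23 + 41 + 59 + 22 + 35 + 8 = 309.
Each contributed unit returns 8.640 to the group, so the social optimum is full contribution by everyone: group total = 8.640 × 309 = 2669.76.
Efficiency loss = (8.640 − 1) × 309 = 2360.76.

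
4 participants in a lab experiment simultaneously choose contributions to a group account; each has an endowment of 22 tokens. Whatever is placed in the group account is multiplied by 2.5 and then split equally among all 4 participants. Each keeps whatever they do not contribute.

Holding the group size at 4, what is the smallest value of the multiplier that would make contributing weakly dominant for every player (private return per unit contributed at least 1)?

4

A contributed unit returns (multiplier)/4 to its contributor.
This reaches 1 exactly when the multiplier is 4.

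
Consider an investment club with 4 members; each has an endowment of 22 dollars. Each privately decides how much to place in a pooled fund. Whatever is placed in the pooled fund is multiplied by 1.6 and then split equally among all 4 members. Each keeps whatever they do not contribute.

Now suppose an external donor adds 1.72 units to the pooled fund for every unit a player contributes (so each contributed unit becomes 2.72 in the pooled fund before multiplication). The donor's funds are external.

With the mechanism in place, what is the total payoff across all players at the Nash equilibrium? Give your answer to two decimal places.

With the mechanism, a contributed unit returns 1.6 × 2.72 / 4 = 1.0880 per unit of net cost to the contributor — now above 1 — so contributing fully is weakly dominant for every player.
At the Nash equilibrium everyone contributes 22. Group total payoff = 1.6 × 2.72 × 88 = 382.98.

382.98 dollars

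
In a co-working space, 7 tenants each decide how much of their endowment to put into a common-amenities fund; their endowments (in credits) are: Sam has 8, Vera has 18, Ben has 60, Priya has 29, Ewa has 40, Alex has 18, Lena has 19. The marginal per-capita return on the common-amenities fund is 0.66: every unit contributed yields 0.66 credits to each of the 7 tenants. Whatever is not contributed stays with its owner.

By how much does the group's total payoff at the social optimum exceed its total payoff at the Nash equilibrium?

695.04 credits

The private return per contributed unit is 0.66 < 1 for everyone, so the Nash equilibrium is zero contribution and the group total is Σ E_j = 8 + 18 + 60 + 29 + 40 + 18 + 19 = 192.
Each contributed unit returns 4.620 to the group, so the social optimum is full contribution by everyone: group total = 4.620 × 192 = 887.04.
Efficiency loss = (4.620 − 1) × 192 = 695.04.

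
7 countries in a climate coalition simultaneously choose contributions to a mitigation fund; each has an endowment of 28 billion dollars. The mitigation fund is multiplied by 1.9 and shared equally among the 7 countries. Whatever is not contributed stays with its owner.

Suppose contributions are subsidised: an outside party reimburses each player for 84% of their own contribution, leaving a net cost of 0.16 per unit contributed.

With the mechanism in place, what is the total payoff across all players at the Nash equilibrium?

Under the mechanism each unit contributed yields (1.9/7) / 0.16 = 1.6964 back to its contributor per unit of net cost, which exceeds 1, making full contribution the dominant choice for everyone.
So the Nash equilibrium is full contribution by all 7; the group earns 7 × (28 × 0.84 + 1.9 × 28) = 537.04.

537.04 billion dollars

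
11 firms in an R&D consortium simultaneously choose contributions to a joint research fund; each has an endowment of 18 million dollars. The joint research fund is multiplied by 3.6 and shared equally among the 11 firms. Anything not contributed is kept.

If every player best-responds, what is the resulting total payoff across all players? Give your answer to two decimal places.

198.00 million dollars

Each contributed unit returns 3.6/11 = 0.3273 to its contributor — below 1 — so contributing 0 is dominant for every player. At the Nash equilibrium everyone keeps their 18, and the group total is 11 × 18 = 198.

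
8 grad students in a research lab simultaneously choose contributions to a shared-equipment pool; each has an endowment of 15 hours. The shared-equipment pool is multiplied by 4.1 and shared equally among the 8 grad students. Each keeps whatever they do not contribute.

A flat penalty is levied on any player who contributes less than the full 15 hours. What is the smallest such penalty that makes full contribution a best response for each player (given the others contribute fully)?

Given the others contribute fully, the best deviation is to contribute 0 (any partial contribution still incurs the fine and gives up units whose private return 0.5125 is below 1).
Deviating from 15 to 0 saves 15 hours but forfeits the deviator's share of the drop in the shared-equipment pool: 4.1/8 × 15 = 7.69.
So the deviation gain is 15 − 7.69 = 7.31, and the fine must be at least 7.31 hours to wipe it out.

7.31 hours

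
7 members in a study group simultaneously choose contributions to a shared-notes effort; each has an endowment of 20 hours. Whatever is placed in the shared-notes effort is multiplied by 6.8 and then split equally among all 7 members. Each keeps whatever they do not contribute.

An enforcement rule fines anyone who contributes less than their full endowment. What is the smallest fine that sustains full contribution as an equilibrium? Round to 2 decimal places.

0.57 hours

Given the others contribute fully, the best deviation is to contribute 0 (any partial contribution still incurs the fine and gives up units whose private return 0.9714 is below 1).
Deviating from 20 to 0 saves 20 hours but forfeits the deviator's share of the drop in the shared-notes effort: 6.8/7 × 20 = 19.43.
So the deviation gain is 20 − 19.43 = 0.57, and the fine must be at least 0.57 hours to wipe it out.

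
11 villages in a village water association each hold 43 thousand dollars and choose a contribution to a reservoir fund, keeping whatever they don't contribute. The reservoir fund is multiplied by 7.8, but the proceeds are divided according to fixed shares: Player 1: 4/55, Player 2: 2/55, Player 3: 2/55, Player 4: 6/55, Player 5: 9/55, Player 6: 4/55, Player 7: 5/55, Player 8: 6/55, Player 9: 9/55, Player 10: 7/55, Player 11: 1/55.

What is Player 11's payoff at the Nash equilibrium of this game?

55.20 thousand dollars

Player j's private return per contributed unit is 7.8 × (j's share). Contributing is weakly dominant for j when that share is at least 1/7.8 = 0.1282, and contributing 0 is dominant otherwise.
Player 5 and Player 9 are above the threshold, contributing 43 each; the remaining 9 contribute 0. Total contributed: 86.
Player 11 keeps 43 and receives 7.8 × 86 × 1/55 = 12.20 from the reservoir fund, for a payoff of 55.20.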